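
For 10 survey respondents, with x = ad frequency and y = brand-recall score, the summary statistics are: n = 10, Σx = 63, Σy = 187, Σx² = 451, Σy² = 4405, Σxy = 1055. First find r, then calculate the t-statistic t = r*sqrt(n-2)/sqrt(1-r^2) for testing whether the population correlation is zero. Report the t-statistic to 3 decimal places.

Numerator: nΣxy − (Σx)(Σy) = 10·1055 − (63)(187) = -1231
Denominator: √[(nΣx²−(Σx)²)(nΣy²−(Σy)²)]
  nΣx²−(Σx)² = 10·451 − 3969 = 541;  nΣy²−(Σy)² = 10·4405 − 34969 = 9081
  √(541·9081) = √4912821 = 2216.4884
r = -1231 / 2216.4884 = -0.5554
t = r·√(n−2)/√(1−r²) = -0.5554·√8 / √(1−0.308469) = -1.570908 / 0.831583 = -1.889

-1.889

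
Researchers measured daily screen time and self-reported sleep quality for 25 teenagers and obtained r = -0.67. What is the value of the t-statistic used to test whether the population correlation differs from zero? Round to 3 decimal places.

t = r·√(n−2) / √(1−r²) with r = -0.67, n = 25
  = -0.67·√23 / √(1 − 0.4489)
  = -0.67·4.795832 / 0.742361
  = -3.213207 / 0.742361 = -4.328

-4.328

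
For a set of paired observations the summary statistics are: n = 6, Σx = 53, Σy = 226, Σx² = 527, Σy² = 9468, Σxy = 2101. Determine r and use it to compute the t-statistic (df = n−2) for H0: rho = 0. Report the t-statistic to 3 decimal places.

Numerator: nΣxy − (Σx)(Σy) = 6·2101 − (53)(226) = 628
Denominator: √[(nΣx²−(Σx)²)(nΣy²−(Σy)²)]
  nΣx²−(Σx)² = 6·527 − 2809 = 353;  nΣy²−(Σy)² = 6·9468 − 51076 = 5732
  √(353·5732) = √2023396 = 1422.4612
r = 628 / 1422.4612 = 0.4415
t = r·√(n−2)/√(1−r²) = 0.4415·√4 / √(1−0.194922) = 0.883000 / 0.897261 = 0.984

0.984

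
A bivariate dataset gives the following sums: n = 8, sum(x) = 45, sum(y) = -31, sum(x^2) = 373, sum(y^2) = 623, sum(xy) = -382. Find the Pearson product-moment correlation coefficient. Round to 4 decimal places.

S_xy = nΣxy − ΣxΣy = 8·(-382) − 45·(-31) = -3056 − (-1395) = -1661
S_xx = nΣx² − (Σx)² = 8·373 − 45² = 2984 − 2025 = 959
S_yy = nΣy² − (Σy)² = 8·623 − (-31)² = 4984 − 961 = 4023
r = S_xy / √(S_xx·S_yy) = -1661 / √(959·4023) = -1661 / √3858057 = -1661 / 1964.1937 = -0.8456

-0.8456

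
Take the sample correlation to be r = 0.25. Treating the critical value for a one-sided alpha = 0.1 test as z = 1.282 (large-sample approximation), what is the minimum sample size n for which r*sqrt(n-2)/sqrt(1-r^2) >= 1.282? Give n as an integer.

27

Need r·√(n−2)/√(1−r²) ≥ 1.282
√(n−2) ≥ 1.282·√(1−0.0625) / 0.25 = 1.282·0.968246 / 0.25 = 4.9652
n−2 ≥ 24.6532  ⇒  n ≥ 26.6532
Smallest integer n = 27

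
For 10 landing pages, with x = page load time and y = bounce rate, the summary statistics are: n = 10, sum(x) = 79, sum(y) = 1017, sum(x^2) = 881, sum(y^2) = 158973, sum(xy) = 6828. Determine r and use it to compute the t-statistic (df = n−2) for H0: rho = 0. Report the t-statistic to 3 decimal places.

S_xy = nΣxy − ΣxΣy = 10·6828 − 79·1017 = 68280 − 80343 = -12063
S_xx = nΣx² − (Σx)² = 10·881 − 79² = 8810 − 6241 = 2569
S_yy = nΣy² − (Σy)² = 10·158973 − 1017² = 1589730 − 1034289 = 555441
r = S_xy / √(S_xx·S_yy) = -12063 / √(2569·555441) = -12063 / √1426927929 = -12063 / 37774.6996 = -0.3193
t = r·√(n−2)/√(1−r²) = -0.3193·√8 / √(1−0.101952) = -0.903117 / 0.947654 = -0.953

-0.953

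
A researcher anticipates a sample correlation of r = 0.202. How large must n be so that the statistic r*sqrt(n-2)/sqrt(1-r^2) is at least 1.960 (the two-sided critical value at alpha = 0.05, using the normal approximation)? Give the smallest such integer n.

93

r√(n−2)/√(1−r²) ≥ 1.960  ⇔  n−2 ≥ (1.960)²·(1−r²)/r²
(1−r²)/r² = (1−0.040804)/0.040804 = 23.5074
n ≥ 2 + 3.8416·23.5074 = 2 + 90.3060 = 92.3060
⌈92.3060⌉ = 93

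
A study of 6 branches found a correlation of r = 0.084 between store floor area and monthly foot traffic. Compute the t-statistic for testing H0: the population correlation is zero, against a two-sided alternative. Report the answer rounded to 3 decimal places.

t = r·√(n−2) / √(1−r²) with r = 0.084, n = 6
  = 0.084·√4 / √(1 − 0.007056)
  = 0.084·2.000000 / 0.996466
  = 0.168000 / 0.996466 = 0.169

0.169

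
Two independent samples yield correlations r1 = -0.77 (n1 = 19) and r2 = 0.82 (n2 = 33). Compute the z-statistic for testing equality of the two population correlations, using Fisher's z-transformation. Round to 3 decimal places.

Fisher z-transforms: z1 = atanh(-0.77) = -1.020328, z2 = atanh(0.82) = 1.156817; difference d = -2.177145
Var(d) = 1/16 + 1/30 = 0.0625000 + 0.0333333 = 0.0958333
z = d/√Var(d) = -2.177145 / √0.0958333 = -2.177145 / 0.309570 = -7.033

-7.033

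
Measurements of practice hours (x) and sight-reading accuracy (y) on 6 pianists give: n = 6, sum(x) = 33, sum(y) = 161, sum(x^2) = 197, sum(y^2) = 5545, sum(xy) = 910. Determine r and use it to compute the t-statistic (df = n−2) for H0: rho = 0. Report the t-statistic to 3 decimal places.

0.361

Numerator: nΣxy − (Σx)(Σy) = 6·910 − (33)(161) = 147
Denominator: √[(nΣx²−(Σx)²)(nΣy²−(Σy)²)]
  nΣx²−(Σx)² = 6·197 − 1089 = 93;  nΣy²−(Σy)² = 6·5545 − 25921 = 7349
  √(93·7349) = √683457 = 826.7146
r = 147 / 826.7146 = 0.1778
t = r·√(n−2)/√(1−r²) = 0.1778·√4 / √(1−0.031613) = 0.355600 / 0.984067 = 0.361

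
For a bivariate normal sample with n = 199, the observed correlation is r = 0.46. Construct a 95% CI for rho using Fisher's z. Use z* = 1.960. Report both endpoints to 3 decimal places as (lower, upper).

(0.343, 0.563)

Fisher z: z_r = atanh(r) = ½·ln((1+0.46)/(1−0.46)) = 0.497311
SE(z) = 1/√(n−3) = 1/√196 = 0.071429
95% ⇒ z* = 1.960; margin = 1.960·0.071429 = 0.140001
CI on z-scale: (0.357310, 0.637312)
Back-transform: tanh(0.357310) = 0.342842, tanh(0.637312) = 0.563067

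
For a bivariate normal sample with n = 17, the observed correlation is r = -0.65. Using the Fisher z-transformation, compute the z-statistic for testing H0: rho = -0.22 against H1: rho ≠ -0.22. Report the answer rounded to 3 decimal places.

Fisher z: atanh(-0.65) = -0.775299, atanh(-0.22) = -0.223656
z = (z_r − z_0)·√(n−3) = (-0.775299 − (-0.223656))·√14 = -0.551643 · 3.741657 = -2.064

-2.064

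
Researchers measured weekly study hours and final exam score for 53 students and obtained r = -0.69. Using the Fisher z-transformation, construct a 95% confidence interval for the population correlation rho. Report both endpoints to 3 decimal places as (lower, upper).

z_r = atanh(-0.69) = -0.847956;  SE = 1/√(n−3) = 1/√50 = 0.141421
z-limits: -0.847956 ± 1.960·0.141421 = -0.847956 ± 0.277185 = [-1.125141, -0.570771]
ρ-limits: (tanh -1.125141, tanh -0.570771) = (-0.809, -0.516)

(-0.809, -0.516)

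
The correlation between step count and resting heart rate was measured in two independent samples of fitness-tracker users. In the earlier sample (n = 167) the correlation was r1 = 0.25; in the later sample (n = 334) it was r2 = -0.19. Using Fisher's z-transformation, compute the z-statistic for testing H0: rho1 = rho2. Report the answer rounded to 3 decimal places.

4.689

z1 = atanh(0.25) = 0.255413,  z2 = atanh(-0.19) = -0.192337
SE = √(1/(n1−3) + 1/(n2−3)) = √(1/164 + 1/331) = √(0.0060976 + 0.0030211) = √0.0091187 = 0.095492
z = (z1 − z2)/SE = (0.255413 − (-0.192337)) / 0.095492 = 0.447750 / 0.095492 = 4.689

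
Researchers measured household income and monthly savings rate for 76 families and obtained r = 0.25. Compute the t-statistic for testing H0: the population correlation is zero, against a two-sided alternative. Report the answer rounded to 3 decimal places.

1 − r² = 1 − 0.0625 = 0.9375;  √(1−r²) = 0.968246
√(n−2) = √74 = 8.602325
t = r·√(n−2)/√(1−r²) = 0.25 · 8.602325 / 0.968246 = 2.221

2.221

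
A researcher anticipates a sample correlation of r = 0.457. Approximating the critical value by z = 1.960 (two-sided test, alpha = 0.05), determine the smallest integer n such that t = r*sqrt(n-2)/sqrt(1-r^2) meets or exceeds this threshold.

r√(n−2)/√(1−r²) ≥ 1.960  ⇔  n−2 ≥ (1.960)²·(1−r²)/r²
(1−r²)/r² = (1−0.208849)/0.208849 = 3.7881
n ≥ 2 + 3.8416·3.7881 = 2 + 14.5524 = 16.5524
⌈16.5524⌉ = 17

17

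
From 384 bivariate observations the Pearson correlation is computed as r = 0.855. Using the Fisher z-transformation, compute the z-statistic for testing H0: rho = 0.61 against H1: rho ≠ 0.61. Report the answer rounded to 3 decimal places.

Fisher z: atanh(0.855) = 1.274453, atanh(0.61) = 0.708921
z = (z_r − z_0)·√(n−3) = (1.274453 − 0.708921)·√381 = 0.565532 · 19.519221 = 11.039

11.039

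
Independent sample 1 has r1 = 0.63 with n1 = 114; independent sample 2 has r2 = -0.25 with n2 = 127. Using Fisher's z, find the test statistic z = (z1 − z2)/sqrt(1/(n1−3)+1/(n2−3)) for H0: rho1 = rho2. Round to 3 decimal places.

z1 = atanh(0.63) = 0.741416,  z2 = atanh(-0.25) = -0.255413
SE = √(1/(n1−3) + 1/(n2−3)) = √(1/111 + 1/124) = √(0.0090090 + 0.0080645) = √0.0170735 = 0.130666
z = (z1 − z2)/SE = (0.741416 − (-0.255413)) / 0.130666 = 0.996829 / 0.130666 = 7.629

7.629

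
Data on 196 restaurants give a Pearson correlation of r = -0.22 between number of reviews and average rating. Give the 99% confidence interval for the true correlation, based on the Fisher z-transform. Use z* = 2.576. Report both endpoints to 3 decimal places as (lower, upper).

(-0.388, -0.038)

z_r = atanh(-0.22) = -0.223656;  SE = 1/√(n−3) = 1/√193 = 0.071982
z-limits: -0.223656 ± 2.576·0.071982 = -0.223656 ± 0.185426 = [-0.409082, -0.038230]
ρ-limits: (tanh -0.409082, tanh -0.038230) = (-0.388, -0.038)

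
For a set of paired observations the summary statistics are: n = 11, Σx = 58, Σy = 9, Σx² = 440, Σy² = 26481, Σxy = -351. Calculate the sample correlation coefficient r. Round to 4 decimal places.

-0.2114

S_xy = nΣxy − ΣxΣy = 11·(-351) − 58·9 = -3861 − 522 = -4383
S_xx = nΣx² − (Σx)² = 11·440 − 58² = 4840 − 3364 = 1476
S_yy = nΣy² − (Σy)² = 11·26481 − 9² = 291291 − 81 = 291210
r = S_xy / √(S_xx·S_yy) = -4383 / √(1476·291210) = -4383 / √429825960 = -4383 / 20732.2445 = -0.2114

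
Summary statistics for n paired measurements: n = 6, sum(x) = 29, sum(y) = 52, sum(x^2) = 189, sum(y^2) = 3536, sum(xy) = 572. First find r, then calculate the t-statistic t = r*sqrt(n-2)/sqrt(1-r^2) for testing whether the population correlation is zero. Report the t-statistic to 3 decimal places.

2.932

Numerator: nΣxy − (Σx)(Σy) = 6·572 − (29)(52) = 1924
Denominator: √[(nΣx²−(Σx)²)(nΣy²−(Σy)²)]
  nΣx²−(Σx)² = 6·189 − 841 = 293;  nΣy²−(Σy)² = 6·3536 − 2704 = 18512
  √(293·18512) = √5424016 = 2328.9517
r = 1924 / 2328.9517 = 0.8261
t = r·√(n−2)/√(1−r²) = 0.8261·√4 / √(1−0.682441) = 1.652200 / 0.563524 = 2.932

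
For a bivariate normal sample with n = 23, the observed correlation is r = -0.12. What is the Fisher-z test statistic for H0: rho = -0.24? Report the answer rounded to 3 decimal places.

z_r = atanh(-0.12) = -0.120581,  z_0 = atanh(-0.24) = -0.244774
SE = 1/√(n−3) = 1/√20 = 0.223607
z = (z_r − z_0)/SE = (-0.120581 − (-0.244774)) / 0.223607 = 0.124193 / 0.223607 = 0.555

0.555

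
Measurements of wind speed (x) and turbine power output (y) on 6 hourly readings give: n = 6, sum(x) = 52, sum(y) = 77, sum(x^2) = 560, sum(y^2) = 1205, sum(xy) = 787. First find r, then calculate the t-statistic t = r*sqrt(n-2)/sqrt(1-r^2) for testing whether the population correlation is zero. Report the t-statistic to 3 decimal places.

2.470

S_xy = nΣxy − ΣxΣy = 6·787 − 52·77 = 4722 − 4004 = 718
S_xx = nΣx² − (Σx)² = 6·560 − 52² = 3360 − 2704 = 656
S_yy = nΣy² − (Σy)² = 6·1205 − 77² = 7230 − 5929 = 1301
r = S_xy / √(S_xx·S_yy) = 718 / √(656·1301) = 718 / √853456 = 718 / 923.8268 = 0.7772
t = r·√(n−2)/√(1−r²) = 0.7772·√4 / √(1−0.604040) = 1.554400 / 0.629254 = 2.470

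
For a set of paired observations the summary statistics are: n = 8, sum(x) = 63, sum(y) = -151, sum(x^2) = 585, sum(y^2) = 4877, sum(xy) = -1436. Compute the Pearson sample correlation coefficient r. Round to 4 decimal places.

-0.5817

S_xy = nΣxy − ΣxΣy = 8·(-1436) − 63·(-151) = -11488 − (-9513) = -1975
S_xx = nΣx² − (Σx)² = 8·585 − 63² = 4680 − 3969 = 711
S_yy = nΣy² − (Σy)² = 8·4877 − (-151)² = 39016 − 22801 = 16215
r = S_xy / √(S_xx·S_yy) = -1975 / √(711·16215) = -1975 / √11528865 = -1975 / 3395.4182 = -0.5817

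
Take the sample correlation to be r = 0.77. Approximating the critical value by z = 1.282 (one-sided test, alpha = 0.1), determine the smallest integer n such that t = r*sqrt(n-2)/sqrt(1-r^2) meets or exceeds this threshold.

4

r√(n−2)/√(1−r²) ≥ 1.282  ⇔  n−2 ≥ (1.282)²·(1−r²)/r²
(1−r²)/r² = (1−0.5929)/0.5929 = 0.6866
n ≥ 2 + 1.643524·0.6866 = 2 + 1.1284 = 3.1284
⌈3.1284⌉ = 4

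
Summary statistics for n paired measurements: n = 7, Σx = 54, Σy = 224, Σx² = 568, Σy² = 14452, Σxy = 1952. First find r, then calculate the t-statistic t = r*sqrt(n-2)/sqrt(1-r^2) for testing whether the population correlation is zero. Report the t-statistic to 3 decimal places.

Numerator: nΣxy − (Σx)(Σy) = 7·1952 − (54)(224) = 1568
Denominator: √[(nΣx²−(Σx)²)(nΣy²−(Σy)²)]
  nΣx²−(Σx)² = 7·568 − 2916 = 1060;  nΣy²−(Σy)² = 7·14452 − 50176 = 50988
  √(1060·50988) = √54047280 = 7351.6855
r = 1568 / 7351.6855 = 0.2133
t = r·√(n−2)/√(1−r²) = 0.2133·√5 / √(1−0.045497) = 0.476953 / 0.976987 = 0.488

0.488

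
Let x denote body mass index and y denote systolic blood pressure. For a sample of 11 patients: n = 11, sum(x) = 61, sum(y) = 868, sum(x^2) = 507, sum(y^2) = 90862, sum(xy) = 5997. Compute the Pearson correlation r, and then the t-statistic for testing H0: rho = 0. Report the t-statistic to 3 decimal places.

S_xy = nΣxy − ΣxΣy = 11·5997 − 61·868 = 65967 − 52948 = 13019
S_xx = nΣx² − (Σx)² = 11·507 − 61² = 5577 − 3721 = 1856
S_yy = nΣy² − (Σy)² = 11·90862 − 868² = 999482 − 753424 = 246058
r = S_xy / √(S_xx·S_yy) = 13019 / √(1856·246058) = 13019 / √456683648 = 13019 / 21370.1579 = 0.6092
t = r·√(n−2)/√(1−r²) = 0.6092·√9 / √(1−0.371125) = 1.827600 / 0.793016 = 2.305

2.305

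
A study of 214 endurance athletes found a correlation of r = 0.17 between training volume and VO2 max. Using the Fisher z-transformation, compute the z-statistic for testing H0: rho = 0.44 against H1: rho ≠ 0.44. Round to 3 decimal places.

-4.366

z_r = atanh(0.17) = 0.171667,  z_0 = atanh(0.44) = 0.472231
SE = 1/√(n−3) = 1/√211 = 0.068843
z = (z_r − z_0)/SE = (0.171667 − 0.472231) / 0.068843 = -0.300564 / 0.068843 = -4.366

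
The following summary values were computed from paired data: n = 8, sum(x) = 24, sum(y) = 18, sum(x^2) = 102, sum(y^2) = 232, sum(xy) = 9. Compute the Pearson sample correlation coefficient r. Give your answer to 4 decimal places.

-0.5937

S_xy = nΣxy − ΣxΣy = 8·9 − 24·18 = 72 − 432 = -360
S_xx = nΣx² − (Σx)² = 8·102 − 24² = 816 − 576 = 240
S_yy = nΣy² − (Σy)² = 8·232 − 18² = 1856 − 324 = 1532
r = S_xy / √(S_xx·S_yy) = -360 / √(240·1532) = -360 / √367680 = -360 / 606.3662 = -0.5937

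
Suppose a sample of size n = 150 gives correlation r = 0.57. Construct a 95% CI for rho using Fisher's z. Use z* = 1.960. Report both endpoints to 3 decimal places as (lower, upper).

(0.451, 0.669)

Fisher z: z_r = atanh(r) = ½·ln((1+0.57)/(1−0.57)) = 0.647523
SE(z) = 1/√(n−3) = 1/√147 = 0.082479
95% ⇒ z* = 1.960; margin = 1.960·0.082479 = 0.161659
CI on z-scale: (0.485864, 0.809182)
Back-transform: tanh(0.485864) = 0.450928, tanh(0.809182) = 0.669139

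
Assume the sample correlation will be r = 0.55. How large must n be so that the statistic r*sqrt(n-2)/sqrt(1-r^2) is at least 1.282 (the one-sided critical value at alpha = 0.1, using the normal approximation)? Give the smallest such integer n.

Need r·√(n−2)/√(1−r²) ≥ 1.282
√(n−2) ≥ 1.282·√(1−0.3025) / 0.55 = 1.282·0.835165 / 0.55 = 1.9467
n−2 ≥ 3.7896  ⇒  n ≥ 5.7896
Smallest integer n = 6

6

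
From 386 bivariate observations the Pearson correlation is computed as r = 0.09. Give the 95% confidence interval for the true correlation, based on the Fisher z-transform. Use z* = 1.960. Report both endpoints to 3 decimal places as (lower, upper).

(-0.010, 0.188)

z_r = atanh(0.09) = 0.090244;  SE = 1/√(n−3) = 1/√383 = 0.051098
z-limits: 0.090244 ± 1.960·0.051098 = 0.090244 ± 0.100152 = [-0.009908, 0.190396]
ρ-limits: (tanh -0.009908, tanh 0.190396) = (-0.010, 0.188)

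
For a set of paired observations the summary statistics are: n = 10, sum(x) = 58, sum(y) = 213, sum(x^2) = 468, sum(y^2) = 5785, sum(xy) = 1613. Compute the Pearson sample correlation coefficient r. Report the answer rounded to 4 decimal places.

0.9317

Numerator: nΣxy − (Σx)(Σy) = 10·1613 − (58)(213) = 3776
Denominator: √[(nΣx²−(Σx)²)(nΣy²−(Σy)²)]
  nΣx²−(Σx)² = 10·468 − 3364 = 1316;  nΣy²−(Σy)² = 10·5785 − 45369 = 12481
  √(1316·12481) = √16424996 = 4052.7763
r = 3776 / 4052.7763 = 0.9317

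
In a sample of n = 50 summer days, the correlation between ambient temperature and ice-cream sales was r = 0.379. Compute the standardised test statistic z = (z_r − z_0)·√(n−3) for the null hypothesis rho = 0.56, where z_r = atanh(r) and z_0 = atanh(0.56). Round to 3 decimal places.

-1.604

Fisher z: atanh(0.379) = 0.398891, atanh(0.56) = 0.632833
z = (z_r − z_0)·√(n−3) = (0.398891 − 0.632833)·√47 = -0.233942 · 6.855655 = -1.604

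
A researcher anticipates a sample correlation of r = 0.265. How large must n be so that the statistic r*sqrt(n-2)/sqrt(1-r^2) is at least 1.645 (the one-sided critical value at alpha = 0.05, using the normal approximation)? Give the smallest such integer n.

r√(n−2)/√(1−r²) ≥ 1.645  ⇔  n−2 ≥ (1.645)²·(1−r²)/r²
(1−r²)/r² = (1−0.070225)/0.070225 = 13.2399
n ≥ 2 + 2.706025·13.2399 = 2 + 35.8275 = 37.8275
⌈37.8275⌉ = 38

38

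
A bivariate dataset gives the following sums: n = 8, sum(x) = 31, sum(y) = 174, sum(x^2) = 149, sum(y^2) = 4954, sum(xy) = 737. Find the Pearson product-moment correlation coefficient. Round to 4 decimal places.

Numerator: nΣxy − (Σx)(Σy) = 8·737 − (31)(174) = 502
Denominator: √[(nΣx²−(Σx)²)(nΣy²−(Σy)²)]
  nΣx²−(Σx)² = 8·149 − 961 = 231;  nΣy²−(Σy)² = 8·4954 − 30276 = 9356
  √(231·9356) = √2161236 = 1470.1143
r = 502 / 1470.1143 = 0.3415

0.3415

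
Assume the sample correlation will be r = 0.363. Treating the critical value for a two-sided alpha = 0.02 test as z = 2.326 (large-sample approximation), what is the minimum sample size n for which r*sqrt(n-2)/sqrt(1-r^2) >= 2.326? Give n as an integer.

38

Need r·√(n−2)/√(1−r²) ≥ 2.326
√(n−2) ≥ 2.326·√(1−0.131769) / 0.363 = 2.326·0.931789 / 0.363 = 5.9706
n−2 ≥ 35.6481  ⇒  n ≥ 37.6481
Smallest integer n = 38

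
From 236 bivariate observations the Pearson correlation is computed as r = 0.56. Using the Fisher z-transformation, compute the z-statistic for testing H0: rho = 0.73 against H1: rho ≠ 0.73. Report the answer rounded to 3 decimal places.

Fisher z: atanh(0.56) = 0.632833, atanh(0.73) = 0.928727
z = (z_r − z_0)·√(n−3) = (0.632833 − 0.928727)·√233 = -0.295894 · 15.264338 = -4.517

-4.517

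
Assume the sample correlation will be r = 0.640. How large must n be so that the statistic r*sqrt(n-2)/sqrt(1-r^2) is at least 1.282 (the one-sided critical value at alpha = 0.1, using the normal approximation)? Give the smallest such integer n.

Need r·√(n−2)/√(1−r²) ≥ 1.282
√(n−2) ≥ 1.282·√(1−0.409600) / 0.640 = 1.282·0.768375 / 0.640 = 1.5392
n−2 ≥ 2.3691  ⇒  n ≥ 4.3691
Smallest integer n = 5

5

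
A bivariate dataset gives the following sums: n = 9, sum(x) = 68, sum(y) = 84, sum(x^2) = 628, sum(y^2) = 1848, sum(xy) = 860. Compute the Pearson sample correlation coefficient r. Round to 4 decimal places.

S_xy = nΣxy − ΣxΣy = 9·860 − 68·84 = 7740 − 5712 = 2028
S_xx = nΣx² − (Σx)² = 9·628 − 68² = 5652 − 4624 = 1028
S_yy = nΣy² − (Σy)² = 9·1848 − 84² = 16632 − 7056 = 9576
r = S_xy / √(S_xx·S_yy) = 2028 / √(1028·9576) = 2028 / √9844128 = 2028 / 3137.5353 = 0.6464

0.6464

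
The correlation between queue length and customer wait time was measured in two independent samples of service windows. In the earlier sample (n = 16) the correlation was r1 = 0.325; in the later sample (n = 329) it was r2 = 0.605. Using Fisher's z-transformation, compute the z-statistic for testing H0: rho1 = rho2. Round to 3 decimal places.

-1.286

z1 = atanh(0.325) = 0.337228,  z2 = atanh(0.605) = 0.700997
SE = √(1/(n1−3) + 1/(n2−3)) = √(1/13 + 1/326) = √(0.0769231 + 0.0030675) = √0.0799906 = 0.282826
z = (z1 − z2)/SE = (0.337228 − 0.700997) / 0.282826 = -0.363769 / 0.282826 = -1.286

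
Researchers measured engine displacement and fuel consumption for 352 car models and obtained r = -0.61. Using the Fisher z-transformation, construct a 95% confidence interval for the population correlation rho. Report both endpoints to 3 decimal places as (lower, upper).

(-0.672, -0.540)

Fisher z: z_r = atanh(r) = ½·ln((1+(-0.61))/(1−(-0.61))) = -0.708921
SE(z) = 1/√(n−3) = 1/√349 = 0.053529
95% ⇒ z* = 1.960; margin = 1.960·0.053529 = 0.104917
CI on z-scale: (-0.813838, -0.604004)
Back-transform: tanh(-0.813838) = -0.671702, tanh(-0.604004) = -0.539893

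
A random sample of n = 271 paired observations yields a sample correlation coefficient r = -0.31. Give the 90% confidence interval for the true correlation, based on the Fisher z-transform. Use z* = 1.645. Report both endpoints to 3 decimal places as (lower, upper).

(-0.398, -0.217)

z_r = atanh(-0.31) = -0.320545;  SE = 1/√(n−3) = 1/√268 = 0.061085
z-limits: -0.320545 ± 1.645·0.061085 = -0.320545 ± 0.100485 = [-0.421030, -0.220060]
ρ-limits: (tanh -0.421030, tanh -0.220060) = (-0.398, -0.217)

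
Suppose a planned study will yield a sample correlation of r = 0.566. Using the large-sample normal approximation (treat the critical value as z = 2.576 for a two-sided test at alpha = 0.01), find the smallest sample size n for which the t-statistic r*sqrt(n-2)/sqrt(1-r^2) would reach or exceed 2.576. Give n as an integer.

r√(n−2)/√(1−r²) ≥ 2.576  ⇔  n−2 ≥ (2.576)²·(1−r²)/r²
(1−r²)/r² = (1−0.320356)/0.320356 = 2.1215
n ≥ 2 + 6.635776·2.1215 = 2 + 14.0778 = 16.0778
⌈16.0778⌉ = 17

17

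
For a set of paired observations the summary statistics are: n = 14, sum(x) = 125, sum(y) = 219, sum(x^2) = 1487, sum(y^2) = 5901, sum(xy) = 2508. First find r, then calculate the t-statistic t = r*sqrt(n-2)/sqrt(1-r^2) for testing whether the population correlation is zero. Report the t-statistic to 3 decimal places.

S_xy = nΣxy − ΣxΣy = 14·2508 − 125·219 = 35112 − 27375 = 7737
S_xx = nΣx² − (Σx)² = 14·1487 − 125² = 20818 − 15625 = 5193
S_yy = nΣy² − (Σy)² = 14·5901 − 219² = 82614 − 47961 = 34653
r = S_xy / √(S_xx·S_yy) = 7737 / √(5193·34653) = 7737 / √179953029 = 7737 / 13414.6572 = 0.5768
t = r·√(n−2)/√(1−r²) = 0.5768·√12 / √(1−0.332698) = 1.998094 / 0.816886 = 2.446

2.446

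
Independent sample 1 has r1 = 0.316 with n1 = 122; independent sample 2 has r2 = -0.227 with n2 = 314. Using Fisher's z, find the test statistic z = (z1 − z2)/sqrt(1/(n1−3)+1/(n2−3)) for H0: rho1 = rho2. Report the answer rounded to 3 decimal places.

Fisher z-transforms: z1 = atanh(0.316) = 0.327197, z2 = atanh(-0.227) = -0.231024; difference d = 0.558221
Var(d) = 1/119 + 1/311 = 0.0084034 + 0.0032154 = 0.0116188
z = d/√Var(d) = 0.558221 / √0.0116188 = 0.558221 / 0.107791 = 5.179

5.179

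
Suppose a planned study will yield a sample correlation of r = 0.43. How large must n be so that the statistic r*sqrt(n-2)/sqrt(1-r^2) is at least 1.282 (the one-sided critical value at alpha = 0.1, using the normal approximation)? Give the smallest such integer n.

r√(n−2)/√(1−r²) ≥ 1.282  ⇔  n−2 ≥ (1.282)²·(1−r²)/r²
(1−r²)/r² = (1−0.1849)/0.1849 = 4.4083
n ≥ 2 + 1.643524·4.4083 = 2 + 7.2451 = 9.2451
⌈9.2451⌉ = 10

10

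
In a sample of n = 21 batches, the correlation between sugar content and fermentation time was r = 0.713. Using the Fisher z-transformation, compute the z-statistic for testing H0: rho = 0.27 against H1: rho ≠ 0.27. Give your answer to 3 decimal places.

Fisher z: atanh(0.713) = 0.893260, atanh(0.27) = 0.276864
z = (z_r − z_0)·√(n−3) = (0.893260 − 0.276864)·√18 = 0.616396 · 4.242641 = 2.615

2.615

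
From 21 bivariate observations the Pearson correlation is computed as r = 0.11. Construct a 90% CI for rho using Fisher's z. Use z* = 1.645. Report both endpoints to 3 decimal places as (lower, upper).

(-0.270, 0.461)

z_r = atanh(0.11) = 0.110447;  SE = 1/√(n−3) = 1/√18 = 0.235702
z-limits: 0.110447 ± 1.645·0.235702 = 0.110447 ± 0.387730 = [-0.277283, 0.498177]
ρ-limits: (tanh -0.277283, tanh 0.498177) = (-0.270, 0.461)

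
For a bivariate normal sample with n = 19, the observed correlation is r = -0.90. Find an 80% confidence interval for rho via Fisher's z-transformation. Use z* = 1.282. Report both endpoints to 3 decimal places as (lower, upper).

Fisher z: z_r = atanh(r) = ½·ln((1+(-0.90))/(1−(-0.90))) = -1.472219
SE(z) = 1/√(n−3) = 1/√16 = 0.250000
80% ⇒ z* = 1.282; margin = 1.282·0.250000 = 0.320500
CI on z-scale: (-1.792719, -1.151719)
Back-transform: tanh(-1.792719) = -0.946047, tanh(-1.151719) = -0.818323

(-0.946, -0.818)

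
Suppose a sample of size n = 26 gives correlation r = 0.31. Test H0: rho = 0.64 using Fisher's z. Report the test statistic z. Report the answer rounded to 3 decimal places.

-2.099

z_r = atanh(0.31) = 0.320545,  z_0 = atanh(0.64) = 0.758174
SE = 1/√(n−3) = 1/√23 = 0.208514
z = (z_r − z_0)/SE = (0.320545 − 0.758174) / 0.208514 = -0.437629 / 0.208514 = -2.099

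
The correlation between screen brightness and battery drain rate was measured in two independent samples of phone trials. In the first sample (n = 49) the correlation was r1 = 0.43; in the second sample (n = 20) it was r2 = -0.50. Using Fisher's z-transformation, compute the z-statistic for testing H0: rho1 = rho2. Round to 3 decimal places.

3.556

Fisher z-transforms: z1 = atanh(0.43) = 0.459897, z2 = atanh(-0.50) = -0.549306; difference d = 1.009203
Var(d) = 1/46 + 1/17 = 0.0217391 + 0.0588235 = 0.0805626
z = d/√Var(d) = 1.009203 / √0.0805626 = 1.009203 / 0.283836 = 3.556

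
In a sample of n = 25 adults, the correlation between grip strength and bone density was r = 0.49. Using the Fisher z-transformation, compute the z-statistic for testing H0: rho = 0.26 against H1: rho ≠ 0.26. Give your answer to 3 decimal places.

Fisher z: atanh(0.49) = 0.536060, atanh(0.26) = 0.266108
z = (z_r − z_0)·√(n−3) = (0.536060 − 0.266108)·√22 = 0.269952 · 4.690416 = 1.266

1.266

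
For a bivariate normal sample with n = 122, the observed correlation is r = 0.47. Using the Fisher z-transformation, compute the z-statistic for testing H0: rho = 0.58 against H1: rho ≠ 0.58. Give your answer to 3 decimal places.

z_r = atanh(0.47) = 0.510070,  z_0 = atanh(0.58) = 0.662463
SE = 1/√(n−3) = 1/√119 = 0.091670
z = (z_r − z_0)/SE = (0.510070 − 0.662463) / 0.091670 = -0.152393 / 0.091670 = -1.662

-1.662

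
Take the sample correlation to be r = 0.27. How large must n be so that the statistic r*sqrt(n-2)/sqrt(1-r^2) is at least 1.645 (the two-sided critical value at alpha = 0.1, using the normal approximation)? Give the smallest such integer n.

r√(n−2)/√(1−r²) ≥ 1.645  ⇔  n−2 ≥ (1.645)²·(1−r²)/r²
(1−r²)/r² = (1−0.0729)/0.0729 = 12.7174
n ≥ 2 + 2.706025·12.7174 = 2 + 34.4136 = 36.4136
⌈36.4136⌉ = 37

37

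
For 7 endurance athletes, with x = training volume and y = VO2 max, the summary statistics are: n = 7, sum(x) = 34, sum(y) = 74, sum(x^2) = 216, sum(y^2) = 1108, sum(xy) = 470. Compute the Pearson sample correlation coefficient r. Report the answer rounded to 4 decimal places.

Numerator: nΣxy − (Σx)(Σy) = 7·470 − (34)(74) = 774
Denominator: √[(nΣx²−(Σx)²)(nΣy²−(Σy)²)]
  nΣx²−(Σx)² = 7·216 − 1156 = 356;  nΣy²−(Σy)² = 7·1108 − 5476 = 2280
  √(356·2280) = √811680 = 900.9328
r = 774 / 900.9328 = 0.8591

0.8591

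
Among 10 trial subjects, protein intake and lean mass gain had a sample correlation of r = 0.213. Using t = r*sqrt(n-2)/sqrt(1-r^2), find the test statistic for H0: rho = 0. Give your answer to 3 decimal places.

0.617

t = r·√(n−2) / √(1−r²) with r = 0.213, n = 10
  = 0.213·√8 / √(1 − 0.045369)
  = 0.213·2.828427 / 0.977052
  = 0.602455 / 0.977052 = 0.617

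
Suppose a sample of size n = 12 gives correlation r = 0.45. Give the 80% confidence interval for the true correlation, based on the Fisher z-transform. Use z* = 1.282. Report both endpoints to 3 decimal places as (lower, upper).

z_r = atanh(0.45) = 0.484700;  SE = 1/√(n−3) = 1/√9 = 0.333333
z-limits: 0.484700 ± 1.282·0.333333 = 0.484700 ± 0.427333 = [0.057367, 0.912033]
ρ-limits: (tanh 0.057367, tanh 0.912033) = (0.057, 0.722)

(0.057, 0.722)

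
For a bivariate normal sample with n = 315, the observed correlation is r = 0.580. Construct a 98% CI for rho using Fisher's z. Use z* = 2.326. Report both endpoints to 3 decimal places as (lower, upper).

Fisher z: z_r = atanh(r) = ½·ln((1+0.580)/(1−0.580)) = 0.662463
SE(z) = 1/√(n−3) = 1/√312 = 0.056614
98% ⇒ z* = 2.326; margin = 2.326·0.056614 = 0.131684
CI on z-scale: (0.530779, 0.794147)
Back-transform: tanh(0.530779) = 0.485976, tanh(0.794147) = 0.660752

(0.486, 0.661)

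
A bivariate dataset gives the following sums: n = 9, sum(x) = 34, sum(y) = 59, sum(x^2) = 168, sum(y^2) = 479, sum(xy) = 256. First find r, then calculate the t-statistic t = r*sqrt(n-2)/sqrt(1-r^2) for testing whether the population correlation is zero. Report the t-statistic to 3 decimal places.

Numerator: nΣxy − (Σx)(Σy) = 9·256 − (34)(59) = 298
Denominator: √[(nΣx²−(Σx)²)(nΣy²−(Σy)²)]
  nΣx²−(Σx)² = 9·168 − 1156 = 356;  nΣy²−(Σy)² = 9·479 − 3481 = 830
  √(356·830) = √295480 = 543.5807
r = 298 / 543.5807 = 0.5482
t = r·√(n−2)/√(1−r²) = 0.5482·√7 / √(1−0.300523) = 1.450401 / 0.836347 = 1.734

1.734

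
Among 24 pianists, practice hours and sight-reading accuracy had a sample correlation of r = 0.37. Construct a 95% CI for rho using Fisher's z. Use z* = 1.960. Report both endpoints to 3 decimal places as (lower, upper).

(-0.039, 0.673)

z_r = atanh(0.37) = 0.388423;  SE = 1/√(n−3) = 1/√21 = 0.218218
z-limits: 0.388423 ± 1.960·0.218218 = 0.388423 ± 0.427707 = [-0.039284, 0.816130]
ρ-limits: (tanh -0.039284, tanh 0.816130) = (-0.039, 0.673)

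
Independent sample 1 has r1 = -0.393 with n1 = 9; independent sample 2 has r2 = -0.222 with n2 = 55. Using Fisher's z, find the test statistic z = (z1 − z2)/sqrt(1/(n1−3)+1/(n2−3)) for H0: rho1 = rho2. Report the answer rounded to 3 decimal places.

Fisher z-transforms: z1 = atanh(-0.393) = -0.415343, z2 = atanh(-0.222) = -0.225759; difference d = -0.189584
Var(d) = 1/6 + 1/52 = 0.1666667 + 0.0192308 = 0.1858975
z = d/√Var(d) = -0.189584 / √0.1858975 = -0.189584 / 0.431158 = -0.440

-0.440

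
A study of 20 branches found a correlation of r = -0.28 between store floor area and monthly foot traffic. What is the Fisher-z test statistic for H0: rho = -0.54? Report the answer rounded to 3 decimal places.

1.305

Fisher z: atanh(-0.28) = -0.287682, atanh(-0.54) = -0.604156
z = (z_r − z_0)·√(n−3) = (-0.287682 − (-0.604156))·√17 = 0.316474 · 4.123106 = 1.305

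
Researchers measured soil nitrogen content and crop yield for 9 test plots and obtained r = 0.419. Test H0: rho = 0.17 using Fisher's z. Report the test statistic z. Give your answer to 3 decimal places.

0.673

Fisher z: atanh(0.419) = 0.446478, atanh(0.17) = 0.171667
z = (z_r − z_0)·√(n−3) = (0.446478 − 0.171667)·√6 = 0.274811 · 2.449490 = 0.673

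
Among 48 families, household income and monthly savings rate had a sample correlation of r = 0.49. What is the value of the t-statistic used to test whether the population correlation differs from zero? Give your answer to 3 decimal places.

1 − r² = 1 − 0.2401 = 0.7599;  √(1−r²) = 0.871722
√(n−2) = √46 = 6.782330
t = r·√(n−2)/√(1−r²) = 0.49 · 6.782330 / 0.871722 = 3.812

3.812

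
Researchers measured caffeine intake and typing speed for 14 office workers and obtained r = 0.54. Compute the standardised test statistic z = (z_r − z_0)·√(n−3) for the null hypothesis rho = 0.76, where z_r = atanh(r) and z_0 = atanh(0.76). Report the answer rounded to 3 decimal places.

z_r = atanh(0.54) = 0.604156,  z_0 = atanh(0.76) = 0.996215
SE = 1/√(n−3) = 1/√11 = 0.301511
z = (z_r − z_0)/SE = (0.604156 − 0.996215) / 0.301511 = -0.392059 / 0.301511 = -1.300

-1.300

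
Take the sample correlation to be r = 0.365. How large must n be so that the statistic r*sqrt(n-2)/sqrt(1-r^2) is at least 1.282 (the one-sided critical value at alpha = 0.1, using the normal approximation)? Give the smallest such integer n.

13

Need r·√(n−2)/√(1−r²) ≥ 1.282
√(n−2) ≥ 1.282·√(1−0.133225) / 0.365 = 1.282·0.931008 / 0.365 = 3.2700
n−2 ≥ 10.6929  ⇒  n ≥ 12.6929
Smallest integer n = 13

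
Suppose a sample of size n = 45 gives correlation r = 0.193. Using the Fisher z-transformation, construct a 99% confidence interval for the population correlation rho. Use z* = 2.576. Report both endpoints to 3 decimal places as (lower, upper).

z_r = atanh(0.193) = 0.195451;  SE = 1/√(n−3) = 1/√42 = 0.154303
z-limits: 0.195451 ± 2.576·0.154303 = 0.195451 ± 0.397485 = [-0.202034, 0.592936]
ρ-limits: (tanh -0.202034, tanh 0.592936) = (-0.199, 0.532)

(-0.199, 0.532)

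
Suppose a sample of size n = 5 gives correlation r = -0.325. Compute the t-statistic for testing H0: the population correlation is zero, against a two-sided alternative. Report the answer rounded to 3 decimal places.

1 − r² = 1 − 0.105625 = 0.894375;  √(1−r²) = 0.945714
√(n−2) = √3 = 1.732051
t = r·√(n−2)/√(1−r²) = -0.325 · 1.732051 / 0.945714 = -0.595

-0.595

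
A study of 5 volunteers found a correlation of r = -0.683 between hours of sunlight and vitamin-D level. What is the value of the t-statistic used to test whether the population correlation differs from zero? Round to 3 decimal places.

1 − r² = 1 − 0.466489 = 0.533511;  √(1−r²) = 0.730418
√(n−2) = √3 = 1.732051
t = r·√(n−2)/√(1−r²) = -0.683 · 1.732051 / 0.730418 = -1.620

-1.620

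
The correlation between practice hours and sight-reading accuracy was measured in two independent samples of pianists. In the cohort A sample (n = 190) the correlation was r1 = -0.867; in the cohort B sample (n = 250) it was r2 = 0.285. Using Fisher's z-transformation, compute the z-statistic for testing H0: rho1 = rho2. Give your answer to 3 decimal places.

-16.650

Fisher z-transforms: z1 = atanh(-0.867) = -1.320870, z2 = atanh(0.285) = 0.293116; difference d = -1.613986
Var(d) = 1/187 + 1/247 = 0.0053476 + 0.0040486 = 0.0093962
z = d/√Var(d) = -1.613986 / √0.0093962 = -1.613986 / 0.096934 = -16.650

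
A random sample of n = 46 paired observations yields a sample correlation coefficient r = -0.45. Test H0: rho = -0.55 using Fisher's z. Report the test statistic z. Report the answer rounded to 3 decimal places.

z_r = atanh(-0.45) = -0.484700,  z_0 = atanh(-0.55) = -0.618381
SE = 1/√(n−3) = 1/√43 = 0.152499
z = (z_r − z_0)/SE = (-0.484700 − (-0.618381)) / 0.152499 = 0.133681 / 0.152499 = 0.877

0.877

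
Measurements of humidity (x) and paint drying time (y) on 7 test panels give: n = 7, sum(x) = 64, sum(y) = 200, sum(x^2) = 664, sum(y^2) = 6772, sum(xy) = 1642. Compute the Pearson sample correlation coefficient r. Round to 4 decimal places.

Numerator: nΣxy − (Σx)(Σy) = 7·1642 − (64)(200) = -1306
Denominator: √[(nΣx²−(Σx)²)(nΣy²−(Σy)²)]
  nΣx²−(Σx)² = 7·664 − 4096 = 552;  nΣy²−(Σy)² = 7·6772 − 40000 = 7404
  √(552·7404) = √4087008 = 2021.6350
r = -1306 / 2021.6350 = -0.6460

-0.6460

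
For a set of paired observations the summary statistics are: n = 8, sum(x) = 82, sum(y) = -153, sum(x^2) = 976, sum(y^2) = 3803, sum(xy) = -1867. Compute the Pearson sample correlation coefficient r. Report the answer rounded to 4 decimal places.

-0.8667

S_xy = nΣxy − ΣxΣy = 8·(-1867) − 82·(-153) = -14936 − (-12546) = -2390
S_xx = nΣx² − (Σx)² = 8·976 − 82² = 7808 − 6724 = 1084
S_yy = nΣy² − (Σy)² = 8·3803 − (-153)² = 30424 − 23409 = 7015
r = S_xy / √(S_xx·S_yy) = -2390 / √(1084·7015) = -2390 / √7604260 = -2390 / 2757.5823 = -0.8667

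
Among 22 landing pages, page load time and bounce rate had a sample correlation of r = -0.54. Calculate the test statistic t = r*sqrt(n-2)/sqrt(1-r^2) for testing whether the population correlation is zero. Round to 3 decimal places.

-2.869

1 − r² = 1 − 0.2916 = 0.7084;  √(1−r²) = 0.841665
√(n−2) = √20 = 4.472136
t = r·√(n−2)/√(1−r²) = -0.54 · 4.472136 / 0.841665 = -2.869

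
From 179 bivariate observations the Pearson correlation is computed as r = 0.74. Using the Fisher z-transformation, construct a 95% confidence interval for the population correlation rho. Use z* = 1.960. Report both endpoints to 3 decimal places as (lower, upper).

Fisher z: z_r = atanh(r) = ½·ln((1+0.74)/(1−0.74)) = 0.950479
SE(z) = 1/√(n−3) = 1/√176 = 0.075378
95% ⇒ z* = 1.960; margin = 1.960·0.075378 = 0.147741
CI on z-scale: (0.802738, 1.098220)
Back-transform: tanh(0.802738) = 0.665565, tanh(1.098220) = 0.799859

(0.666, 0.800)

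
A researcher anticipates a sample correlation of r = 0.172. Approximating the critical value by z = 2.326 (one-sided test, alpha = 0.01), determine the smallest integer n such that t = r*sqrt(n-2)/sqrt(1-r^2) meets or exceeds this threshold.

r√(n−2)/√(1−r²) ≥ 2.326  ⇔  n−2 ≥ (2.326)²·(1−r²)/r²
(1−r²)/r² = (1−0.029584)/0.029584 = 32.8021
n ≥ 2 + 5.410276·32.8021 = 2 + 177.4684 = 179.4684
⌈179.4684⌉ = 180

180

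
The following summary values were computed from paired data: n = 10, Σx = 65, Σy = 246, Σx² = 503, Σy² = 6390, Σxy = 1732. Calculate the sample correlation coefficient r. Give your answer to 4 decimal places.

0.8058

Numerator: nΣxy − (Σx)(Σy) = 10·1732 − (65)(246) = 1330
Denominator: √[(nΣx²−(Σx)²)(nΣy²−(Σy)²)]
  nΣx²−(Σx)² = 10·503 − 4225 = 805;  nΣy²−(Σy)² = 10·6390 − 60516 = 3384
  √(805·3384) = √2724120 = 1650.4908
r = 1330 / 1650.4908 = 0.8058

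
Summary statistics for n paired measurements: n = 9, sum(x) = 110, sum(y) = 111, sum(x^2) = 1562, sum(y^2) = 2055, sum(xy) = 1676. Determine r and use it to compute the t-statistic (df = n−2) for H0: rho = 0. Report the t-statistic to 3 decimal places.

3.886

S_xy = nΣxy − ΣxΣy = 9·1676 − 110·111 = 15084 − 12210 = 2874
S_xx = nΣx² − (Σx)² = 9·1562 − 110² = 14058 − 12100 = 1958
S_yy = nΣy² − (Σy)² = 9·2055 − 111² = 18495 − 12321 = 6174
r = S_xy / √(S_xx·S_yy) = 2874 / √(1958·6174) = 2874 / √12088692 = 2874 / 3476.8796 = 0.8266
t = r·√(n−2)/√(1−r²) = 0.8266·√7 / √(1−0.683268) = 2.186978 / 0.562789 = 3.886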